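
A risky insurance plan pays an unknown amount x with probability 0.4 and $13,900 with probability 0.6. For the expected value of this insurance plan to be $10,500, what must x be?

x = $5,400

0.4·x + 0.6·13900 = 10500
0.4·x = 10500 − 8340 = 2160
x = 2160 / 0.4 = 5400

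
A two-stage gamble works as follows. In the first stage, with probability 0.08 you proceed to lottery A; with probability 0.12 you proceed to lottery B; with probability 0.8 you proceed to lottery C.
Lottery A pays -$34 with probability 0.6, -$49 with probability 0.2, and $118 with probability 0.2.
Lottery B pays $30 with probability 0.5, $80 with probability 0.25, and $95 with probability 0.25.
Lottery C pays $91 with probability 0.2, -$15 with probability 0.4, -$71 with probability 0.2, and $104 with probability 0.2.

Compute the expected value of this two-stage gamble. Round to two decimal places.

EV(A) = 0.6 × (-34) + 0.2 × (-49) + 0.2 × 118 = -20.4 − 9.8 + 23.6 = -6.6
EV(B) = 0.5 × 30 + 0.25 × 80 + 0.25 × 95 = 15 + 20 + 23.75 = 58.75
EV(C) = 0.2 × 91 + 0.4 × (-15) + 0.2 × (-71) + 0.2 × 104 = 18.2 − 6 − 14.2 + 20.8 = 18.8
Overall = 0.08 × (-6.6) + 0.12 × 58.75 + 0.8 × 18.8 = -0.528 + 7.05 + 15.04 = 21.562

$21.56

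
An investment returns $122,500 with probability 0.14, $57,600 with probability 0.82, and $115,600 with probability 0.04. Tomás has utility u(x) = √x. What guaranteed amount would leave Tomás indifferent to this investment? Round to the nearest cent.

E[u] = 0.14·√122500 + 0.82·√57600 + 0.04·√115600 = 0.14·350 + 0.82·240 + 0.04·340 = 259.4
CE = (259.4)² = 67288.36

$67,288.36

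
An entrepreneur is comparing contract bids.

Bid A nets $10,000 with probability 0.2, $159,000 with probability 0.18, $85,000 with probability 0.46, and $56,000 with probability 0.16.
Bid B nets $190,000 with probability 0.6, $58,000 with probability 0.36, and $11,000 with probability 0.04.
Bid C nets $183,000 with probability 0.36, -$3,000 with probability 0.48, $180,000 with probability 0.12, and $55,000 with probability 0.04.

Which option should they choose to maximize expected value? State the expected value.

Bid A = 0.2 × 10000 + 0.18 × 159000 + 0.46 × 85000 + 0.16 × 56000 = 2000 + 28620 + 39100 + 8960 = 78680
Bid B = 0.6 × 190000 + 0.36 × 58000 + 0.04 × 11000 = 114000 + 20880 + 440 = 135320
Bid C = 0.36 × 183000 + 0.48 × (-3000) + 0.12 × 180000 + 0.04 × 55000 = 65880 − 1440 + 21600 + 2200 = 88240

Bid B ($135,320)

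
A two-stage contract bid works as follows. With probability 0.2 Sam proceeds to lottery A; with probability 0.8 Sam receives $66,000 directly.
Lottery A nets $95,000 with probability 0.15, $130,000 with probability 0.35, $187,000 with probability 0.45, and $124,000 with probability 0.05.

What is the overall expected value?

$82,820

EV(A) = 0.15 × 95000 + 0.35 × 130000 + 0.45 × 187000 + 0.05 × 124000 = 14250 + 45500 + 84150 + 6200 = 150100
Branch B: 66000 (certain)
Overall = 0.2 × 150100 + 0.8 × 66000 = 30020 + 52800 = 82820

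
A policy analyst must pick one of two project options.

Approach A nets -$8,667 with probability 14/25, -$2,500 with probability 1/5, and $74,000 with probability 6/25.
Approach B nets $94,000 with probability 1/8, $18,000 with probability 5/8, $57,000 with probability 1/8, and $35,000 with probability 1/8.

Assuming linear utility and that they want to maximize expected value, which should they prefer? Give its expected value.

Approach A = 14/25 × (-8667) + 1/5 × (-2500) + 6/25 × 74000 = -4853.52 − 500 + 17760 = 12406.48
Approach B = 1/8 × 94000 + 5/8 × 18000 + 1/8 × 57000 + 1/8 × 35000 = 11750 + 11250 + 7125 + 4375 = 34500

Approach B ($34,500)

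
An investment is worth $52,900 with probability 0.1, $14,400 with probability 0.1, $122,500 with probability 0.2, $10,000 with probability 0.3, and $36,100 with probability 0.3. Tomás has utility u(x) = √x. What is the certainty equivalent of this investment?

$36,864

E[u] = 0.1·√52900 + 0.1·√14400 + 0.2·√122500 + 0.3·√10000 + 0.3·√36100 = 0.1·230 + 0.1·120 + 0.2·350 + 0.3·100 + 0.3·190 = 192
CE = (192)² = 36864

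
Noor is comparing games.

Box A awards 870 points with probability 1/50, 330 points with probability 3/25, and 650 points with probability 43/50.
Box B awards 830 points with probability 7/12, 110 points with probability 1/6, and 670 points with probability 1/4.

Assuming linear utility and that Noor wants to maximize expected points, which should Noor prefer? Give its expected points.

Box B (670 points)

Box A = 1/50 × 870 + 3/25 × 330 + 43/50 × 650 = 17.4 + 39.6 + 559 = 616
Box B = 7/12 × 830 + 1/6 × 110 + 1/4 × 670 = 484.1667 + 18.3333 + 167.5 = 670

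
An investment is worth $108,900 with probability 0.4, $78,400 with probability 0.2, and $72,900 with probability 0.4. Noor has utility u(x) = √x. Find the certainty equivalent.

$87,616

E[u] = 0.4·√108900 + 0.2·√78400 + 0.4·√72900 = 0.4·330 + 0.2·280 + 0.4·270 = 296
CE = (296)² = 87616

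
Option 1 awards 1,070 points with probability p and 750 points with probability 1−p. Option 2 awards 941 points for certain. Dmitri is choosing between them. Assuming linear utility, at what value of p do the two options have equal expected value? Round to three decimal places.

p·1070 + (1−p)·750 = 941
320p + 750 = 941
p = (941 − 750) / 320

p = 0.597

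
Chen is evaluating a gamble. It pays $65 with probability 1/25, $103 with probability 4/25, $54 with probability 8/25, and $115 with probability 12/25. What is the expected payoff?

$91.56

EV = 1/25 × 65 + 4/25 × 103 + 8/25 × 54 + 12/25 × 115 = 2.6 + 16.48 + 17.28 + 55.2 = 91.56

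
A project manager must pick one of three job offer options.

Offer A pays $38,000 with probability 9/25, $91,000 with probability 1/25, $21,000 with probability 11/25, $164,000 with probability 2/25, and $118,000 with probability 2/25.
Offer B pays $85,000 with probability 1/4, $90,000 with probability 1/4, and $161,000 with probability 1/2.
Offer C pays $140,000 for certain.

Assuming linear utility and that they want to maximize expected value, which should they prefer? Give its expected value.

Offer C ($140,000)

Offer A = 9/25 × 38000 + 1/25 × 91000 + 11/25 × 21000 + 2/25 × 164000 + 2/25 × 118000 = 13680 + 3640 + 9240 + 13120 + 9440 = 49120
Offer B = 1/4 × 85000 + 1/4 × 90000 + 1/2 × 161000 = 21250 + 22500 + 80500 = 124250
Offer C: 140000 (certain)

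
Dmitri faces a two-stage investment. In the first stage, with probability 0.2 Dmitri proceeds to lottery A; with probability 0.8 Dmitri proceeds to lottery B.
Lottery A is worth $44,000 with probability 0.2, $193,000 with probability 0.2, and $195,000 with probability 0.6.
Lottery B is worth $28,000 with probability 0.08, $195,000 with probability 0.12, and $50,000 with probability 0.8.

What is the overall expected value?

$85,392

EV(A) = 0.2 × 44000 + 0.2 × 193000 + 0.6 × 195000 = 8800 + 38600 + 117000 = 164400
EV(B) = 0.08 × 28000 + 0.12 × 195000 + 0.8 × 50000 = 2240 + 23400 + 40000 = 65640
Overall = 0.2 × 164400 + 0.8 × 65640 = 32880 + 52512 = 85392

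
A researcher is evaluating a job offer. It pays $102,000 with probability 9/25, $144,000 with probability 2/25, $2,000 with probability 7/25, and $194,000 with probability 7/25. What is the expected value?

EV = 9/25 × 102000 + 2/25 × 144000 + 7/25 × 2000 + 7/25 × 194000 = 36720 + 11520 + 560 + 54320 = 103120

$103,120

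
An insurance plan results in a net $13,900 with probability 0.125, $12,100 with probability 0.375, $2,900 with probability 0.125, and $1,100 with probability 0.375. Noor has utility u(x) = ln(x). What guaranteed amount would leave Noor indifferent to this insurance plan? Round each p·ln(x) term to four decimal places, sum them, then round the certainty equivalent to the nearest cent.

$4,190.60

E[u] = 0.125·ln(13900) + 0.375·ln(12100) + 0.125·ln(2900) + 0.375·ln(1100) = 1.1925 + 3.5254 + 0.9966 + 2.6261 = 8.3406
CE = e^8.3406 ≈ 4190.60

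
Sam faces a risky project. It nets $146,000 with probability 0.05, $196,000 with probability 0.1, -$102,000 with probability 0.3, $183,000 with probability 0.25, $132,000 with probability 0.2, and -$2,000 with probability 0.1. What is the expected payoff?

$68,250

EV = 0.05 × 146000 + 0.1 × 196000 + 0.3 × (-102000) + 0.25 × 183000 + 0.2 × 132000 + 0.1 × (-2000) = 7300 + 19600 − 30600 + 45750 + 26400 − 200 = 68250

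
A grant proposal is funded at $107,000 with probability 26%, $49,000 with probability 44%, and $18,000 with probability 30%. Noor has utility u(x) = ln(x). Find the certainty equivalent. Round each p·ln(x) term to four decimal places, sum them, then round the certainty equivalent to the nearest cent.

$44,453.55

E[u] = 0.26·ln(107000) + 0.44·ln(49000) + 0.3·ln(18000) = 3.0110 + 4.7518 + 2.9394 = 10.7022
CE = e^10.7022 ≈ 44453.55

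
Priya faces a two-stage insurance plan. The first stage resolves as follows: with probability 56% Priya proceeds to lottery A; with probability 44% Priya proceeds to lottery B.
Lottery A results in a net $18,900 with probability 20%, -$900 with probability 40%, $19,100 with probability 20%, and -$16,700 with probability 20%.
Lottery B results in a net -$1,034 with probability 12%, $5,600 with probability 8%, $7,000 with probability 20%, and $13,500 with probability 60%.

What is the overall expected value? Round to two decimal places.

EV(A) = 0.2 × 18900 + 0.4 × (-900) + 0.2 × 19100 + 0.2 × (-16700) = 3780 − 360 + 3820 − 3340 = 3900
EV(B) = 0.12 × (-1034) + 0.08 × 5600 + 0.2 × 7000 + 0.6 × 13500 = -124.08 + 448 + 1400 + 8100 = 9823.92
Overall = 0.56 × 3900 + 0.44 × 9823.92 = 2184 + 4322.5248 = 6506.5248

$6,506.52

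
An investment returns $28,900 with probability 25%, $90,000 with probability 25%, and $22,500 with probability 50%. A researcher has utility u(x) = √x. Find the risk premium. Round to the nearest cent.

$3,918.75

E[u] = 0.25·√28900 + 0.25·√90000 + 0.5·√22500 = 0.25·170 + 0.25·300 + 0.5·150 = 192.5
CE = (192.5)² = 37056.25
Risk premium = EV − CE = 40975 − 37056.25 = 3918.75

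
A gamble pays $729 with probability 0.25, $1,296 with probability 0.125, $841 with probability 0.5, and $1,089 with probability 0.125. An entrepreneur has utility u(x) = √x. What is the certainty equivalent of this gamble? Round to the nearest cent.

$892.52

E[u] = 0.25·√729 + 0.125·√1296 + 0.5·√841 + 0.125·√1089 = 0.25·27 + 0.125·36 + 0.5·29 + 0.125·33 = 29.875
CE = (29.875)² = 892.515625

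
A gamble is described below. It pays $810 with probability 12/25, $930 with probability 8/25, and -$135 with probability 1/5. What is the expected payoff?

EV = 12/25 × 810 + 8/25 × 930 + 1/5 × (-135) = 388.8 + 297.6 − 27 = 659.4

$659.40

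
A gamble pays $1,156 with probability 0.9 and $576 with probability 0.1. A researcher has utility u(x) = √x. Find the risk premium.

$9

E[u] = 0.9·√1156 + 0.1·√576 = 0.9·34 + 0.1·24 = 33
CE = (33)² = 1089
Risk premium = EV − CE = 1098 − 1089 = 9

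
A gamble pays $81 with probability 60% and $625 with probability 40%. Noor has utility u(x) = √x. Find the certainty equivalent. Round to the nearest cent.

$237.16

E[u] = 0.6·√81 + 0.4·√625 = 0.6·9 + 0.4·25 = 15.4
CE = (15.4)² = 237.16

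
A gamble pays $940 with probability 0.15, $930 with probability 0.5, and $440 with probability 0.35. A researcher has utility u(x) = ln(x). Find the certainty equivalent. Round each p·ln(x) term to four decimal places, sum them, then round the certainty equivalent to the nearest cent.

$716.87

E[u] = 0.15·ln(940) + 0.5·ln(930) + 0.35·ln(440) = 1.0269 + 3.4176 + 2.1304 = 6.5749
CE = e^6.5749 ≈ 716.87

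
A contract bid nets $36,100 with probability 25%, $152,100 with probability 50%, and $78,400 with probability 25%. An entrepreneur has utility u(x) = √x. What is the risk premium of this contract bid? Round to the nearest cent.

$7,018.75

E[u] = 0.25·√36100 + 0.5·√152100 + 0.25·√78400 = 0.25·190 + 0.5·390 + 0.25·280 = 312.5
CE = (312.5)² = 97656.25
Risk premium = EV − CE = 104675 − 97656.25 = 7018.75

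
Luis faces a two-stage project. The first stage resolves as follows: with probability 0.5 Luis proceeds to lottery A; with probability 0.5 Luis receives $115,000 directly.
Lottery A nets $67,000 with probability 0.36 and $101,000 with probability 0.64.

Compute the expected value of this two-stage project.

$101,880

EV(A) = 0.36 × 67000 + 0.64 × 101000 = 24120 + 64640 = 88760
Branch B: 115000 (certain)
Overall = 0.5 × 88760 + 0.5 × 115000 = 44380 + 57500 = 101880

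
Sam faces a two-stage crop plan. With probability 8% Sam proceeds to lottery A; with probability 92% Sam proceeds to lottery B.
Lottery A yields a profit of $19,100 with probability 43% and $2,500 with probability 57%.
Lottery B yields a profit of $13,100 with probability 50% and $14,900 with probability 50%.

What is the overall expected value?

$13,651.04

EV(A) = 0.43 × 19100 + 0.57 × 2500 = 8213 + 1425 = 9638
EV(B) = 0.5 × 13100 + 0.5 × 14900 = 6550 + 7450 = 14000
Overall = 0.08 × 9638 + 0.92 × 14000 = 771.04 + 12880 = 13651.04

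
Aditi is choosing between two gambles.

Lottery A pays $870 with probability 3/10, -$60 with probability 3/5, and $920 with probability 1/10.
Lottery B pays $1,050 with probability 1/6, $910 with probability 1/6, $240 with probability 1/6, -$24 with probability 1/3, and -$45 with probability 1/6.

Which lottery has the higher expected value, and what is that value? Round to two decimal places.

Lottery B ($351.17)

Lottery A = 3/10 × 870 + 3/5 × (-60) + 1/10 × 920 = 261 − 36 + 92 = 317
Lottery B = 1/6 × 1050 + 1/6 × 910 + 1/6 × 240 + 1/3 × (-24) + 1/6 × (-45) = 175 + 151.6667 + 40 − 8 − 7.5 = 351.1667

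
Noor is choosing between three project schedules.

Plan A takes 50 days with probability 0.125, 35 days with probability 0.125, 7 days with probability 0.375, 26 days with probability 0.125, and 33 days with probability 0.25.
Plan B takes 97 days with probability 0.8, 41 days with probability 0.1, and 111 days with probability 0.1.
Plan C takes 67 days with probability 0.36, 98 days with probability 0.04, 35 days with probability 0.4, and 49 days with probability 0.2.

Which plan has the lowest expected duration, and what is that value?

Plan A (24.75 days)

Plan A = 0.125 × 50 + 0.125 × 35 + 0.375 × 7 + 0.125 × 26 + 0.25 × 33 = 6.25 + 4.375 + 2.625 + 3.25 + 8.25 = 24.75
Plan B = 0.8 × 97 + 0.1 × 41 + 0.1 × 111 = 77.6 + 4.1 + 11.1 = 92.8
Plan C = 0.36 × 67 + 0.04 × 98 + 0.4 × 35 + 0.2 × 49 = 24.12 + 3.92 + 14 + 9.8 = 51.84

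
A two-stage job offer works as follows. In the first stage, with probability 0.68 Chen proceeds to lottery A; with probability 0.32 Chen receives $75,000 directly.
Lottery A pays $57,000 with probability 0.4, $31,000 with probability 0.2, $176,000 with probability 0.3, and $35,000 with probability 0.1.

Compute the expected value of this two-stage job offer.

$82,004

EV(A) = 0.4 × 57000 + 0.2 × 31000 + 0.3 × 176000 + 0.1 × 35000 = 22800 + 6200 + 52800 + 3500 = 85300
Branch B: 75000 (certain)
Overall = 0.68 × 85300 + 0.32 × 75000 = 58004 + 24000 = 82004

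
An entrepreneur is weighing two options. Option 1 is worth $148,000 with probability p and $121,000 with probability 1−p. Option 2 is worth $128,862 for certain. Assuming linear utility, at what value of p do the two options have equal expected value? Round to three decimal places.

p·148000 + (1−p)·121000 = 128862
27000p + 121000 = 128862
p = (128862 − 121000) / 27000

p = 0.291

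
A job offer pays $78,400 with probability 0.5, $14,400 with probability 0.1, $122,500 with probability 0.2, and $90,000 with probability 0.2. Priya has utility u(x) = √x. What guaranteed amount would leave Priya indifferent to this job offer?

E[u] = 0.5·√78400 + 0.1·√14400 + 0.2·√122500 + 0.2·√90000 = 0.5·280 + 0.1·120 + 0.2·350 + 0.2·300 = 282
CE = (282)² = 79524

$79,524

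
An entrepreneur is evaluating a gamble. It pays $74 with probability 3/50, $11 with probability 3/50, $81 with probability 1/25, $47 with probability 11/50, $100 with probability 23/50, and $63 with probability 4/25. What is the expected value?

$74.76

EV = 3/50 × 74 + 3/50 × 11 + 1/25 × 81 + 11/50 × 47 + 23/50 × 100 + 4/25 × 63 = 4.44 + 0.66 + 3.24 + 10.34 + 46 + 10.08 = 74.76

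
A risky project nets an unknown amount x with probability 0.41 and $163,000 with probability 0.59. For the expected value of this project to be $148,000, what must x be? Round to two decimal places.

0.41·x + 0.59·163000 = 148000
0.41·x = 148000 − 96170 = 51830
x = 51830 / 0.41 = 126414.6341

x = $126,414.63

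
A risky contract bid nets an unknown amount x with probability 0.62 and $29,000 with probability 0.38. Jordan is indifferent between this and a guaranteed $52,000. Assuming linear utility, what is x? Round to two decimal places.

x = $66,096.77

0.62·x + 0.38·29000 = 52000
0.62·x = 52000 − 11020 = 40980
x = 40980 / 0.62 = 66096.7742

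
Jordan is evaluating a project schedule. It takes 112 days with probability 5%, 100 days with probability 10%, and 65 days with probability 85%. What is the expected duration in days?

EV = 0.05 × 112 + 0.1 × 100 + 0.85 × 65 = 5.6 + 10 + 55.25 = 70.85

70.85 days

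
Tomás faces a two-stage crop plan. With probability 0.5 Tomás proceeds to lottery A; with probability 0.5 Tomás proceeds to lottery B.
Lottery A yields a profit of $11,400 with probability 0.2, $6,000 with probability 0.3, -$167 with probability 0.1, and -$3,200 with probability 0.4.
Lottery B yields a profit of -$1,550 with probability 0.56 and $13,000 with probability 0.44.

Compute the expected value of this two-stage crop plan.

$3,817.65

EV(A) = 0.2 × 11400 + 0.3 × 6000 + 0.1 × (-167) + 0.4 × (-3200) = 2280 + 1800 − 16.7 − 1280 = 2783.3
EV(B) = 0.56 × (-1550) + 0.44 × 13000 = -868 + 5720 = 4852
Overall = 0.5 × 2783.3 + 0.5 × 4852 = 1391.65 + 2426 = 3817.65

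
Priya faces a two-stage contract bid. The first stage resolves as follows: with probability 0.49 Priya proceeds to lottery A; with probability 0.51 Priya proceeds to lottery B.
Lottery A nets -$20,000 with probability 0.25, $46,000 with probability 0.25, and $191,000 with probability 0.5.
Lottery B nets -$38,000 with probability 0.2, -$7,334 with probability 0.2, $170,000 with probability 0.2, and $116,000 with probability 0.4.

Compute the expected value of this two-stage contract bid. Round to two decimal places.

EV(A) = 0.25 × (-20000) + 0.25 × 46000 + 0.5 × 191000 = -5000 + 11500 + 95500 = 102000
EV(B) = 0.2 × (-38000) + 0.2 × (-7334) + 0.2 × 170000 + 0.4 × 116000 = -7600 − 1466.8 + 34000 + 46400 = 71333.2
Overall = 0.49 × 102000 + 0.51 × 71333.2 = 49980 + 36379.932 = 86359.932

$86,359.93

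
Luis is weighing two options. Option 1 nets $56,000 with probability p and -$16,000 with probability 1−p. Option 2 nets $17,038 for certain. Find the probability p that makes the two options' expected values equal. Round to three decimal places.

p = 0.459

p·56000 + (1−p)·(-16000) = 17038
72000p − 16000 = 17038
p = (17038 + 16000) / 72000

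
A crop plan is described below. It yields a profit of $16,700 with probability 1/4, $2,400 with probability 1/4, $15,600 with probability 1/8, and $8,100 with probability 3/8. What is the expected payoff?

EV = 1/4 × 16700 + 1/4 × 2400 + 1/8 × 15600 + 3/8 × 8100 = 4175 + 600 + 1950 + 3037.5 = 9762.5

$9,762.50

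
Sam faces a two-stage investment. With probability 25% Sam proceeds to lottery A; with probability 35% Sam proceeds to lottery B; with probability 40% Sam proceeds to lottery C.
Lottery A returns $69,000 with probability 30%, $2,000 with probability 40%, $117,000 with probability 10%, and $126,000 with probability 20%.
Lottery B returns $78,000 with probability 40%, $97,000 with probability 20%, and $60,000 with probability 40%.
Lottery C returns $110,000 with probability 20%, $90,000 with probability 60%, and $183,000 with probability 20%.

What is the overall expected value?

$85,750

EV(A) = 0.3 × 69000 + 0.4 × 2000 + 0.1 × 117000 + 0.2 × 126000 = 20700 + 800 + 11700 + 25200 = 58400
EV(B) = 0.4 × 78000 + 0.2 × 97000 + 0.4 × 60000 = 31200 + 19400 + 24000 = 74600
EV(C) = 0.2 × 110000 + 0.6 × 90000 + 0.2 × 183000 = 22000 + 54000 + 36600 = 112600
Overall = 0.25 × 58400 + 0.35 × 74600 + 0.4 × 112600 = 14600 + 26110 + 45040 = 85750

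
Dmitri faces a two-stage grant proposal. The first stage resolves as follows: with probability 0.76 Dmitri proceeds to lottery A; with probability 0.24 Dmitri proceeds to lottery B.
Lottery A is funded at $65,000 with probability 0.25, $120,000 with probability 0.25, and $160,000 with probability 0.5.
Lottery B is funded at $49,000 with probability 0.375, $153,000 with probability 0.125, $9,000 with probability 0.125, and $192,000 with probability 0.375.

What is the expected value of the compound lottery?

$122,500

EV(A) = 0.25 × 65000 + 0.25 × 120000 + 0.5 × 160000 = 16250 + 30000 + 80000 = 126250
EV(B) = 0.375 × 49000 + 0.125 × 153000 + 0.125 × 9000 + 0.375 × 192000 = 18375 + 19125 + 1125 + 72000 = 110625
Overall = 0.76 × 126250 + 0.24 × 110625 = 95950 + 26550 = 122500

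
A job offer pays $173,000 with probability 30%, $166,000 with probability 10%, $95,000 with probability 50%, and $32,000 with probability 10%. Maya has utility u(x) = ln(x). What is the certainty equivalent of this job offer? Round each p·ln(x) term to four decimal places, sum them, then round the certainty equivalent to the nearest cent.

$107,839.58

E[u] = 0.3·ln(173000) + 0.1·ln(166000) + 0.5·ln(95000) + 0.1·ln(32000) = 3.6183 + 1.2020 + 5.7308 + 1.0373 = 11.5884
CE = e^11.5884 ≈ 107839.58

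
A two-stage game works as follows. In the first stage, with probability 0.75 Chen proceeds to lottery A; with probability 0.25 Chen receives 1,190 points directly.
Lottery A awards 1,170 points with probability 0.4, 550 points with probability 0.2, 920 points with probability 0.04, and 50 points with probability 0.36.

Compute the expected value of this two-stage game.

EV(A) = 0.4 × 1170 + 0.2 × 550 + 0.04 × 920 + 0.36 × 50 = 468 + 110 + 36.8 + 18 = 632.8
Branch B: 1190 (certain)
Overall = 0.75 × 632.8 + 0.25 × 1190 = 474.6 + 297.5 = 772.1

772.1 points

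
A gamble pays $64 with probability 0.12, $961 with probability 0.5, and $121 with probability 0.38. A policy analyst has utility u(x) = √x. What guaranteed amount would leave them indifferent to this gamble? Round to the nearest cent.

$426.01

E[u] = 0.12·√64 + 0.5·√961 + 0.38·√121 = 0.12·8 + 0.5·31 + 0.38·11 = 20.64
CE = (20.64)² = 426.0096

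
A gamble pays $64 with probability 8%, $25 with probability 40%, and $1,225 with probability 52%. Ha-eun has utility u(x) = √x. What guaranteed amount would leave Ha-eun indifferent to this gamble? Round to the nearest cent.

$434.31

E[u] = 0.08·√64 + 0.4·√25 + 0.52·√1225 = 0.08·8 + 0.4·5 + 0.52·35 = 20.84
CE = (20.84)² = 434.3056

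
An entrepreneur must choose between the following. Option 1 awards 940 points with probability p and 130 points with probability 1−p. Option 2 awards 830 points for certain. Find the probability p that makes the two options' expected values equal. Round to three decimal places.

p·940 + (1−p)·130 = 830
810p + 130 = 830
p = (830 − 130) / 810

p = 0.864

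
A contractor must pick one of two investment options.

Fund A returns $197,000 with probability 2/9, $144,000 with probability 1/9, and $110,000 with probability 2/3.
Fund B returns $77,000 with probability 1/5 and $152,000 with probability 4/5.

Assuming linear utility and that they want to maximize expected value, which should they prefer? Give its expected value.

Fund A = 2/9 × 197000 + 1/9 × 144000 + 2/3 × 110000 = 43777.7778 + 16000 + 73333.3333 = 133111.1111
Fund B = 1/5 × 77000 + 4/5 × 152000 = 15400 + 121600 = 137000

Fund B ($137,000)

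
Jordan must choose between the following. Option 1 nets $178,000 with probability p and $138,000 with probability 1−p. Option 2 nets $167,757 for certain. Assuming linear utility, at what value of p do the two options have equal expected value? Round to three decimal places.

p·178000 + (1−p)·138000 = 167757
40000p + 138000 = 167757
p = (167757 − 138000) / 40000

p = 0.744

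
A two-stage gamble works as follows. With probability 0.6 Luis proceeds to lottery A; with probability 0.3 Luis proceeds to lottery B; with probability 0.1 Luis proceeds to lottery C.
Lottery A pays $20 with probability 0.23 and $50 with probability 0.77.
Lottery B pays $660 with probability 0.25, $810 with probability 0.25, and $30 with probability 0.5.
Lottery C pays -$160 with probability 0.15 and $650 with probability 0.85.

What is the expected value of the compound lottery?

$193.46

EV(A) = 0.23 × 20 + 0.77 × 50 = 4.6 + 38.5 = 43.1
EV(B) = 0.25 × 660 + 0.25 × 810 + 0.5 × 30 = 165 + 202.5 + 15 = 382.5
EV(C) = 0.15 × (-160) + 0.85 × 650 = -24 + 552.5 = 528.5
Overall = 0.6 × 43.1 + 0.3 × 382.5 + 0.1 × 528.5 = 25.86 + 114.75 + 52.85 = 193.46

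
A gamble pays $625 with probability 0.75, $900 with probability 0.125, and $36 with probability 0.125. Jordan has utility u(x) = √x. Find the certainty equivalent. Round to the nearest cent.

E[u] = 0.75·√625 + 0.125·√900 + 0.125·√36 = 0.75·25 + 0.125·30 + 0.125·6 = 23.25
CE = (23.25)² = 540.5625

$540.56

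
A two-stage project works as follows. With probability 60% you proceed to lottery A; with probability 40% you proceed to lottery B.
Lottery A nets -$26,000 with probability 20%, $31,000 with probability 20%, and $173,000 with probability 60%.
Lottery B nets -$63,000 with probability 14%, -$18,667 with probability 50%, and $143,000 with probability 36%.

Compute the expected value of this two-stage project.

$76,210.60

EV(A) = 0.2 × (-26000) + 0.2 × 31000 + 0.6 × 173000 = -5200 + 6200 + 103800 = 104800
EV(B) = 0.14 × (-63000) + 0.5 × (-18667) + 0.36 × 143000 = -8820 − 9333.5 + 51480 = 33326.5
Overall = 0.6 × 104800 + 0.4 × 33326.5 = 62880 + 13330.6 = 76210.6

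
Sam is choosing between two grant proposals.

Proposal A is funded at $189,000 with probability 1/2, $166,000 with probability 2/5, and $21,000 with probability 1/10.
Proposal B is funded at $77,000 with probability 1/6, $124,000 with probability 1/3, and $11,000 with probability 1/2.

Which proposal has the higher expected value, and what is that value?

Proposal A = 1/2 × 189000 + 2/5 × 166000 + 1/10 × 21000 = 94500 + 66400 + 2100 = 163000
Proposal B = 1/6 × 77000 + 1/3 × 124000 + 1/2 × 11000 = 12833.3333 + 41333.3333 + 5500 = 59666.6667

Proposal A ($163,000)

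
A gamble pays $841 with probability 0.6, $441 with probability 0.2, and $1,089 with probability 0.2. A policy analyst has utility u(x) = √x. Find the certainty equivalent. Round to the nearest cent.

E[u] = 0.6·√841 + 0.2·√441 + 0.2·√1089 = 0.6·29 + 0.2·21 + 0.2·33 = 28.2
CE = (28.2)² = 795.24

$795.24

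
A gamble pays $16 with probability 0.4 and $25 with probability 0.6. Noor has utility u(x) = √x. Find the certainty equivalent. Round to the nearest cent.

E[u] = 0.4·√16 + 0.6·√25 = 0.4·4 + 0.6·5 = 4.6
CE = (4.6)² = 21.16

$21.16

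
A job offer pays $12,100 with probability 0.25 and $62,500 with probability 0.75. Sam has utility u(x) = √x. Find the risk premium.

$3,675

E[u] = 0.25·√12100 + 0.75·√62500 = 0.25·110 + 0.75·250 = 215
CE = (215)² = 46225
Risk premium = EV − CE = 49900 − 46225 = 3675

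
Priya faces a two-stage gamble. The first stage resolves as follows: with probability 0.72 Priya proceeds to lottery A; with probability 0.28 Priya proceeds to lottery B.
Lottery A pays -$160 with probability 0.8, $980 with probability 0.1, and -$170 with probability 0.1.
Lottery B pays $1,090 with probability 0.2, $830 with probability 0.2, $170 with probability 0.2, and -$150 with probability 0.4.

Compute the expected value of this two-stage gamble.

EV(A) = 0.8 × (-160) + 0.1 × 980 + 0.1 × (-170) = -128 + 98 − 17 = -47
EV(B) = 0.2 × 1090 + 0.2 × 830 + 0.2 × 170 + 0.4 × (-150) = 218 + 166 + 34 − 60 = 358
Overall = 0.72 × (-47) + 0.28 × 358 = -33.84 + 100.24 = 66.4

$66.40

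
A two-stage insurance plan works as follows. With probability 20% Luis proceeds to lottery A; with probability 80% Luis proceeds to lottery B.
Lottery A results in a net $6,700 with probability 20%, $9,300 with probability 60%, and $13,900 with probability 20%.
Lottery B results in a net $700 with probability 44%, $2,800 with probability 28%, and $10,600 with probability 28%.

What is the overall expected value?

$5,188

EV(A) = 0.2 × 6700 + 0.6 × 9300 + 0.2 × 13900 = 1340 + 5580 + 2780 = 9700
EV(B) = 0.44 × 700 + 0.28 × 2800 + 0.28 × 10600 = 308 + 784 + 2968 = 4060
Overall = 0.2 × 9700 + 0.8 × 4060 = 1940 + 3248 = 5188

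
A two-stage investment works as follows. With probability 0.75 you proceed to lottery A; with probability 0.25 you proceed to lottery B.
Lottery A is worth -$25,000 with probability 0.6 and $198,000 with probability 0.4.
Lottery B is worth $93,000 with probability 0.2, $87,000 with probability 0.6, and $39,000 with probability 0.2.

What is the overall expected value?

EV(A) = 0.6 × (-25000) + 0.4 × 198000 = -15000 + 79200 = 64200
EV(B) = 0.2 × 93000 + 0.6 × 87000 + 0.2 × 39000 = 18600 + 52200 + 7800 = 78600
Overall = 0.75 × 64200 + 0.25 × 78600 = 48150 + 19650 = 67800

$67,800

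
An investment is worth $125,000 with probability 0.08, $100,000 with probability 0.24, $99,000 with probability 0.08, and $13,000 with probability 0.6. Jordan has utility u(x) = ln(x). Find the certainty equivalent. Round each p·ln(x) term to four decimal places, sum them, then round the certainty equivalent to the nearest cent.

$29,905.57

E[u] = 0.08·ln(125000) + 0.24·ln(100000) + 0.08·ln(99000) + 0.6·ln(13000) = 0.9389 + 2.7631 + 0.9202 + 5.6836 = 10.3058
CE = e^10.3058 ≈ 29905.57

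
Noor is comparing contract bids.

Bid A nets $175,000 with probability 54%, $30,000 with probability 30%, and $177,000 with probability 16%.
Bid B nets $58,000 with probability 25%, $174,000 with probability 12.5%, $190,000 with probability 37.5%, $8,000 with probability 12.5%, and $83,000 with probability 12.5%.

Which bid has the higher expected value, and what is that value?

Bid A = 0.54 × 175000 + 0.3 × 30000 + 0.16 × 177000 = 94500 + 9000 + 28320 = 131820
Bid B = 0.25 × 58000 + 0.125 × 174000 + 0.375 × 190000 + 0.125 × 8000 + 0.125 × 83000 = 14500 + 21750 + 71250 + 1000 + 10375 = 118875

Bid A ($131,820)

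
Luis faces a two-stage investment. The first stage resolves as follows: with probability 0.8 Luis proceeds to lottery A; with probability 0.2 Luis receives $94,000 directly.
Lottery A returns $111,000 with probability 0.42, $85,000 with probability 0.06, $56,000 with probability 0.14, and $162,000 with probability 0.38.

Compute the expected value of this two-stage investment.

EV(A) = 0.42 × 111000 + 0.06 × 85000 + 0.14 × 56000 + 0.38 × 162000 = 46620 + 5100 + 7840 + 61560 = 121120
Branch B: 94000 (certain)
Overall = 0.8 × 121120 + 0.2 × 94000 = 96896 + 18800 = 115696

$115,696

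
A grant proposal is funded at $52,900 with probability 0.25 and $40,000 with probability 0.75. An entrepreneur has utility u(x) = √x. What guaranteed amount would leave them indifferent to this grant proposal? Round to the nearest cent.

$43,056.25

E[u] = 0.25·√52900 + 0.75·√40000 = 0.25·230 + 0.75·200 = 207.5
CE = (207.5)² = 43056.25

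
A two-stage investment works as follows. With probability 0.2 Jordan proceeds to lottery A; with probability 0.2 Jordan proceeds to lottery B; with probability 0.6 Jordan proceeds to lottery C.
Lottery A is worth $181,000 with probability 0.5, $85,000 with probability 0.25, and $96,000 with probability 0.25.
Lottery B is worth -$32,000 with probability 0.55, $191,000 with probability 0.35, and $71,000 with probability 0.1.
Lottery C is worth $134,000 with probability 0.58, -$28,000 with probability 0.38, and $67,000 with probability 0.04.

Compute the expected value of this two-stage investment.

EV(A) = 0.5 × 181000 + 0.25 × 85000 + 0.25 × 96000 = 90500 + 21250 + 24000 = 135750
EV(B) = 0.55 × (-32000) + 0.35 × 191000 + 0.1 × 71000 = -17600 + 66850 + 7100 = 56350
EV(C) = 0.58 × 134000 + 0.38 × (-28000) + 0.04 × 67000 = 77720 − 10640 + 2680 = 69760
Overall = 0.2 × 135750 + 0.2 × 56350 + 0.6 × 69760 = 27150 + 11270 + 41856 = 80276

$80,276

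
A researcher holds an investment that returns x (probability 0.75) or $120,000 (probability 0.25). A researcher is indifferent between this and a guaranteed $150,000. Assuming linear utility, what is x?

x = $160,000

0.75·x + 0.25·120000 = 150000
0.75·x = 150000 − 30000 = 120000
x = 120000 / 0.75 = 160000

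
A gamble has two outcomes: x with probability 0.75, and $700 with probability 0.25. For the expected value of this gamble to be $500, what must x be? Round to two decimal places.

0.75·x + 0.25·700 = 500
0.75·x = 500 − 175 = 325
x = 325 / 0.75 = 433.3333

x = $433.33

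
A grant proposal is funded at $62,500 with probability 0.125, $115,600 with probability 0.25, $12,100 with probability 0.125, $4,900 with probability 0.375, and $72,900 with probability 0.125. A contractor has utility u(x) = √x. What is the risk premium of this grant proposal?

E[u] = 0.125·√62500 + 0.25·√115600 + 0.125·√12100 + 0.375·√4900 + 0.125·√72900 = 0.125·250 + 0.25·340 + 0.125·110 + 0.375·70 + 0.125·270 = 190
CE = (190)² = 36100
Risk premium = EV − CE = 49175 − 36100 = 13075

$13,075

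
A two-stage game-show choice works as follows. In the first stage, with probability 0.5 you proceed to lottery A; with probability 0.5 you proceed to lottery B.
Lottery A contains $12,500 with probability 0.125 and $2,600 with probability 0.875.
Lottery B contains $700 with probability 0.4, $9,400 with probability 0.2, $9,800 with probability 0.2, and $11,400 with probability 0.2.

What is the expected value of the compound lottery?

EV(A) = 0.125 × 12500 + 0.875 × 2600 = 1562.5 + 2275 = 3837.5
EV(B) = 0.4 × 700 + 0.2 × 9400 + 0.2 × 9800 + 0.2 × 11400 = 280 + 1880 + 1960 + 2280 = 6400
Overall = 0.5 × 3837.5 + 0.5 × 6400 = 1918.75 + 3200 = 5118.75

$5,118.75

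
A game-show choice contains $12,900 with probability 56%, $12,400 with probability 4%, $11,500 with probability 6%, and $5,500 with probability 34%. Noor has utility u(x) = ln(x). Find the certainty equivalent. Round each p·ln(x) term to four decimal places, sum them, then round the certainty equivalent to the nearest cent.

$9,572.98

E[u] = 0.56·ln(12900) + 0.04·ln(12400) + 0.06·ln(11500) + 0.34·ln(5500) = 5.3004 + 0.3770 + 0.5610 + 2.9283 = 9.1667
CE = e^9.1667 ≈ 9572.98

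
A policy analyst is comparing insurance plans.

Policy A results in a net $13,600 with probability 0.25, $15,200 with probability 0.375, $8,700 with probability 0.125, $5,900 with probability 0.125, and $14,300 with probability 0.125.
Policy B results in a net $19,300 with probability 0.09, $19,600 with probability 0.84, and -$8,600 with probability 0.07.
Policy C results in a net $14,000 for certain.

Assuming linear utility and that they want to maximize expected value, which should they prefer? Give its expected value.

Policy B ($17,599)

Policy A = 0.25 × 13600 + 0.375 × 15200 + 0.125 × 8700 + 0.125 × 5900 + 0.125 × 14300 = 3400 + 5700 + 1087.5 + 737.5 + 1787.5 = 12712.5
Policy B = 0.09 × 19300 + 0.84 × 19600 + 0.07 × (-8600) = 1737 + 16464 − 602 = 17599
Policy C: 14000 (certain)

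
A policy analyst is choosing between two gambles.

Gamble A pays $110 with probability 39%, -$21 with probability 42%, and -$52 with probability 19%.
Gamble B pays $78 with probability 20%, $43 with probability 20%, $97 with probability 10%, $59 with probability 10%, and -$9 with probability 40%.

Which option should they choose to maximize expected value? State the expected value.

Gamble A = 0.39 × 110 + 0.42 × (-21) + 0.19 × (-52) = 42.9 − 8.82 − 9.88 = 24.2
Gamble B = 0.2 × 78 + 0.2 × 43 + 0.1 × 97 + 0.1 × 59 + 0.4 × (-9) = 15.6 + 8.6 + 9.7 + 5.9 − 3.6 = 36.2

Gamble B ($36.20)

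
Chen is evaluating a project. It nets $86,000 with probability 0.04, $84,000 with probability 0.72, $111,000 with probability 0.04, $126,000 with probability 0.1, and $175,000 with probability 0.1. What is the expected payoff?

EV = 0.04 × 86000 + 0.72 × 84000 + 0.04 × 111000 + 0.1 × 126000 + 0.1 × 175000 = 3440 + 60480 + 4440 + 12600 + 17500 = 98460

$98,460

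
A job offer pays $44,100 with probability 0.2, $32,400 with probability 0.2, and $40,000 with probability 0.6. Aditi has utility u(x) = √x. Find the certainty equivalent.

$39,204

E[u] = 0.2·√44100 + 0.2·√32400 + 0.6·√40000 = 0.2·210 + 0.2·180 + 0.6·200 = 198
CE = (198)² = 39204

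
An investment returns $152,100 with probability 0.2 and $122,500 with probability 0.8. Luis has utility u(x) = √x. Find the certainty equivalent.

E[u] = 0.2·√152100 + 0.8·√122500 = 0.2·390 + 0.8·350 = 358
CE = (358)² = 128164

$128,164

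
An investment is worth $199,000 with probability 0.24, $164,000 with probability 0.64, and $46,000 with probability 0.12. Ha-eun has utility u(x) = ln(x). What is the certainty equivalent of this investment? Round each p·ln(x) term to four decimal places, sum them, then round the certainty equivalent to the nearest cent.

E[u] = 0.24·ln(199000) + 0.64·ln(164000) + 0.12·ln(46000) = 2.9283 + 7.6849 + 1.2884 = 11.9016
CE = e^11.9016 ≈ 147502.44

$147,502.44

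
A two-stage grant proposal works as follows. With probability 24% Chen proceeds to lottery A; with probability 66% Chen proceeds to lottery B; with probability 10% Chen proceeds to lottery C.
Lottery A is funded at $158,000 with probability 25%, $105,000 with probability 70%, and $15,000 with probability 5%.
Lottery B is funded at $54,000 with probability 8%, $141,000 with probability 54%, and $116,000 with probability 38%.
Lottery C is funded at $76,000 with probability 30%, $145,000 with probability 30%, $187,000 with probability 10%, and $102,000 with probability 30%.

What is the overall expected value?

EV(A) = 0.25 × 158000 + 0.7 × 105000 + 0.05 × 15000 = 39500 + 73500 + 750 = 113750
EV(B) = 0.08 × 54000 + 0.54 × 141000 + 0.38 × 116000 = 4320 + 76140 + 44080 = 124540
EV(C) = 0.3 × 76000 + 0.3 × 145000 + 0.1 × 187000 + 0.3 × 102000 = 22800 + 43500 + 18700 + 30600 = 115600
Overall = 0.24 × 113750 + 0.66 × 124540 + 0.1 × 115600 = 27300 + 82196.4 + 11560 = 121056.4

$121,056.40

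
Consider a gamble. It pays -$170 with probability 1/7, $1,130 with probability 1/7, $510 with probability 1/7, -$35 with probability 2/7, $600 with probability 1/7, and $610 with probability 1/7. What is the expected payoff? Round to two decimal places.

EV = 1/7 × (-170) + 1/7 × 1130 + 1/7 × 510 + 2/7 × (-35) + 1/7 × 600 + 1/7 × 610 = -24.2857 + 161.4286 + 72.8571 − 10 + 85.7143 + 87.1429 = 372.8571

$372.86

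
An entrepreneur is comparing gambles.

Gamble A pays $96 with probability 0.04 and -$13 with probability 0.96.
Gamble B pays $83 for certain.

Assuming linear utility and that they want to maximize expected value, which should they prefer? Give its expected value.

Gamble B ($83)

Gamble A = 0.04 × 96 + 0.96 × (-13) = 3.84 − 12.48 = -8.64
Gamble B: 83 (certain)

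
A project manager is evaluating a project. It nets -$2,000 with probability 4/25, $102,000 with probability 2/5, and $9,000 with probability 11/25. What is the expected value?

EV = 4/25 × (-2000) + 2/5 × 102000 + 11/25 × 9000 = -320 + 40800 + 3960 = 44440

$44,440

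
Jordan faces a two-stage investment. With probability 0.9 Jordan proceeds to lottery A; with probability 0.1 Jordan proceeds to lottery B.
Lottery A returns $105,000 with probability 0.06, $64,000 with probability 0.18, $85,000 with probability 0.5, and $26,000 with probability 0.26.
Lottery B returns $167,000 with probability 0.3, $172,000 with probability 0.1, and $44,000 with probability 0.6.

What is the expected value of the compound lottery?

$69,742

EV(A) = 0.06 × 105000 + 0.18 × 64000 + 0.5 × 85000 + 0.26 × 26000 = 6300 + 11520 + 42500 + 6760 = 67080
EV(B) = 0.3 × 167000 + 0.1 × 172000 + 0.6 × 44000 = 50100 + 17200 + 26400 = 93700
Overall = 0.9 × 67080 + 0.1 × 93700 = 60372 + 9370 = 69742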